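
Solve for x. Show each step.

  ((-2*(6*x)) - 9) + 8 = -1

Step 1. [((-2*(6*x)) - 9) + 8 = -1] 8 comes off first (subtract 8) ⇒ sub: (-2*(6*x)) - 9 = -9.
Step 2. [(-2*(6*x)) - 9 = -9] peel the -9: add 9 from each side. So sub: -2*(6*x) = 0.
Step 3. [-2*(6*x) = 0] leading coefficient -2: divide by -2, so div: 6*x = 0.
Step 4. [6*x = 0] divide by the outer 6, so div: x = 0.

Answer: x ∈ {0}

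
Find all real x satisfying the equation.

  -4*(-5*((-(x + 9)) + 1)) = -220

Step 1. [-4*(-5*((-(x + 9)) + 1)) = -220] divide by the outer -4. So div: -5*((-(x + 9)) + 1) = 55.
Step 2. [-5*((-(x + 9)) + 1) = 55] divide by the outer -5 ⇒ div: (-(x + 9)) + 1 = -11.
Step 3. [(-(x + 9)) + 1 = -11] +1 is outermost — subtract 1 both sides ⇒ sub: -(x + 9) = -12.
Step 4. [-(x + 9) = -12] LHS negated; negate both sides. So neg: x + 9 = 12.
Step 5. [x + 9 = 12] the outer +9 inverts by subtracting 9 ⇒ sub: x = 3.

Answer: x ∈ {3}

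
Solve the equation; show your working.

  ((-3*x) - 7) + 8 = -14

Step 1. [((-3*x) - 7) + 8 = -14] peel the +8: subtract 8 from each side, so sub: (-3*x) - 7 = -22.
Step 2. [(-3*x) - 7 = -22] -7 is outermost — add 7 both sides ⇒ sub: -3*x = -15.
Step 3. [-3*x = -15] -3 out front; divide by -3, so div: x = 5.

Answer: x ∈ {5}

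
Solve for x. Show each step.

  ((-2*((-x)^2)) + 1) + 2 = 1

Step 1. [((-2*((-x)^2)) + 1) + 2 = 1] +2 is outermost — subtract 2 both sides. So sub: (-2*((-x)^2)) + 1 = -1.
Step 2. [(-2*((-x)^2)) + 1 = -1] 1 comes off first (subtract 1), so sub: -2*((-x)^2) = -2.
Step 3. [-2*((-x)^2) = -2] leading coefficient -2: divide by -2, so div: (-x)^2 = 1.
Step 4. [(-x)^2 = 1] LHS squared, RHS 1 ≥ 0: apply √ (±). So sqrt: -x = 1 or -1.
Step 5. [-x = 1 or -1] flip signs both sides. So neg: x = -1 or 1.

Answer: x ∈ {-1, 1}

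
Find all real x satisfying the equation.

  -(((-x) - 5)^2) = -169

Step 1. [-(((-x) - 5)^2) = -169] flip signs both sides, so neg: ((-x) - 5)^2 = 169.
Step 2. [((-x) - 5)^2 = 169] 169 ≥ 0, LHS is (·)² — take ±√, so sqrt: (-x) - 5 = 13 or -13.
Step 3. [(-x) - 5 = 13 or -13] the outer -5 inverts by adding 5, so sub: -x = 18 or -8.
Step 4. [-x = 18 or -8] LHS negated; negate both sides, so neg: x = -18 or 8.

Answer: x ∈ {-18, 8}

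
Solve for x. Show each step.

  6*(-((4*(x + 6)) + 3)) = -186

Step 1. [6*(-((4*(x + 6)) + 3)) = -186] leading coefficient 6: divide by 6. So div: -((4*(x + 6)) + 3) = -31.
Step 2. [-((4*(x + 6)) + 3) = -31] flip signs both sides ⇒ neg: (4*(x + 6)) + 3 = 31.
Step 3. [(4*(x + 6)) + 3 = 31] +3 is outermost — subtract 3 both sides ⇒ sub: 4*(x + 6) = 28.
Step 4. [4*(x + 6) = 28] divide by the outer 4, so div: x + 6 = 7.
Step 5. [x + 6 = 7] peel the +6: subtract 6 from each side, so sub: x = 1.

Answer: x ∈ {1}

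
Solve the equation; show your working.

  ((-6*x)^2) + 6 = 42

Step 1. [((-6*x)^2) + 6 = 42] the outer +6 inverts by subtracting 6, so sub: (-6*x)^2 = 36.
Step 2. [(-6*x)^2 = 36] LHS squared, RHS 36 ≥ 0: apply √ (±), so sqrt: -6*x = 6 or -6.
Step 3. [-6*x = 6 or -6] LHS = -6·(…); ÷-6 both sides ⇒ div: x = -1 or 1.

Answer: x ∈ {-1, 1}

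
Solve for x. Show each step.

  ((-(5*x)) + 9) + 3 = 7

Step 1. [((-(5*x)) + 9) + 3 = 7] the outer +3 inverts by subtracting 3. So sub: (-(5*x)) + 9 = 4.
Step 2. [(-(5*x)) + 9 = 4] peel the +9: subtract 9 from each side. So sub: -(5*x) = -5.
Step 3. [-(5*x) = -5] leading − — multiply by −1, so neg: 5*x = 5.
Step 4. [5*x = 5] divide by the outer 5 ⇒ div: x = 1.

Answer: x ∈ {1}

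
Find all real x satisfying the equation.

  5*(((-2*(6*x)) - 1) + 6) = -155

Step 1. [5*(((-2*(6*x)) - 1) + 6) = -155] divide by the outer 5 ⇒ div: ((-2*(6*x)) - 1) + 6 = -31.
Step 2. [((-2*(6*x)) - 1) + 6 = -31] 6 comes off first (subtract 6) ⇒ sub: (-2*(6*x)) - 1 = -37.
Step 3. [(-2*(6*x)) - 1 = -37] -1 is outermost — add 1 both sides ⇒ sub: -2*(6*x) = -36.
Step 4. [-2*(6*x) = -36] -2·(inner) — divide through by -2 ⇒ div: 6*x = 18.
Step 5. [6*x = 18] 6 out front; divide by 6, so div: x = 3.

Answer: x ∈ {3}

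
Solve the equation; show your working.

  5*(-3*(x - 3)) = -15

Step 1. [5*(-3*(x - 3)) = -15] LHS = 5·(…); ÷5 both sides, so div: -3*(x - 3) = -3.
Step 2. [-3*(x - 3) = -3] -3·(inner) — divide through by -3, so div: x - 3 = 1.
Step 3. [x - 3 = 1] 3 comes off first (add 3) ⇒ sub: x = 4.

Answer: x ∈ {4}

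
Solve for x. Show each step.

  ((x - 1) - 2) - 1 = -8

Step 1. [((x - 1) - 2) - 1 = -8] -1 is outermost — add 1 both sides, so sub: (x - 1) - 2 = -7.
Step 2. [(x - 1) - 2 = -7] the outer -2 inverts by adding 2. So sub: x - 1 = -5.
Step 3. [x - 1 = -5] 1 comes off first (add 1), so sub: x = -4.

Answer: x ∈ {-4}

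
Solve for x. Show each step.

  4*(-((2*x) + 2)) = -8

Step 1. [4*(-((2*x) + 2)) = -8] divide by the outer 4, so div: -((2*x) + 2) = -2.
Step 2. [-((2*x) + 2) = -2] flip signs both sides, so neg: (2*x) + 2 = 2.
Step 3. [(2*x) + 2 = 2] common factor 2 (LHS and 2) — divide through. So factor: x + 1 = 1.
Step 4. [x + 1 = 1] 1 comes off first (subtract 1). So sub: x = 0.

Answer: x ∈ {0}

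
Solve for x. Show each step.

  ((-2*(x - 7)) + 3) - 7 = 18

Step 1. [((-2*(x - 7)) + 3) - 7 = 18] 7 comes off first (add 7), so sub: (-2*(x - 7)) + 3 = 25.
Step 2. [(-2*(x - 7)) + 3 = 25] +3 is outermost — subtract 3 both sides ⇒ sub: -2*(x - 7) = 22.
Step 3. [-2*(x - 7) = 22] divide by the outer -2. So div: x - 7 = -11.
Step 4. [x - 7 = -11] peel the -7: add 7 from each side ⇒ sub: x = -4.

Answer: x ∈ {-4}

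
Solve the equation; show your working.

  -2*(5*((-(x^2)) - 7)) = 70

Step 1. [-2*(5*((-(x^2)) - 7)) = 70] LHS = -2·(…); ÷-2 both sides ⇒ div: 5*((-(x^2)) - 7) = -35.
Step 2. [5*((-(x^2)) - 7) = -35] 5·(inner) — divide through by 5, so div: (-(x^2)) - 7 = -7.
Step 3. [(-(x^2)) - 7 = -7] peel the -7: add 7 from each side, so sub: -(x^2) = 0.
Step 4. [-(x^2) = 0] flip signs both sides. So neg: x^2 = 0.
Step 5. [x^2 = 0] LHS squared, RHS 0 ≥ 0: apply √ (±). So sqrt: x = 0.

Answer: x ∈ {0}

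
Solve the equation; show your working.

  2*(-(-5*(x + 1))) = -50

Step 1. [2*(-(-5*(x + 1))) = -50] 2 out front; divide by 2 ⇒ div: -(-5*(x + 1)) = -25.
Step 2. [-(-5*(x + 1)) = -25] leading − — multiply by −1 ⇒ neg: -5*(x + 1) = 25.
Step 3. [-5*(x + 1) = 25] -5·(inner) — divide through by -5 ⇒ div: x + 1 = -5.
Step 4. [x + 1 = -5] the outer +1 inverts by subtracting 1. So sub: x = -6.

Answer: x ∈ {-6}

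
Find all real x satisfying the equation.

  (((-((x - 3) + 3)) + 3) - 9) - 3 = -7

Step 1. [(((-((x - 3) + 3)) + 3) - 9) - 3 = -7] -3 is outermost — add 3 both sides ⇒ sub: ((-((x - 3) + 3)) + 3) - 9 = -4.
Step 2. [((-((x - 3) + 3)) + 3) - 9 = -4] -9 is outermost — add 9 both sides, so sub: (-((x - 3) + 3)) + 3 = 5.
Step 3. [(-((x - 3) + 3)) + 3 = 5] the outer +3 inverts by subtracting 3. So sub: -((x - 3) + 3) = 2.
Step 4. [-((x - 3) + 3) = 2] flip signs both sides, so neg: (x - 3) + 3 = -2.
Step 5. [(x - 3) + 3 = -2] peel the +3: subtract 3 from each side, so sub: x - 3 = -5.
Step 6. [x - 3 = -5] -3 is outermost — add 3 both sides, so sub: x = -2.

Answer: x ∈ {-2}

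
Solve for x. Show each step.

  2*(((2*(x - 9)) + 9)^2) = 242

Step 1. [2*(((2*(x - 9)) + 9)^2) = 242] leading coefficient 2: divide by 2, so div: ((2*(x - 9)) + 9)^2 = 121.
Step 2. [((2*(x - 9)) + 9)^2 = 121] LHS squared, RHS 121 ≥ 0: apply √ (±). So sqrt: (2*(x - 9)) + 9 = 11 or -11.
Step 3. [(2*(x - 9)) + 9 = 11 or -11] peel the +9: subtract 9 from each side, so sub: 2*(x - 9) = 2 or -20.
Step 4. [2*(x - 9) = 2 or -20] divide by the outer 2 ⇒ div: x - 9 = 1 or -10.
Step 5. [x - 9 = 1 or -10] add 9: x sits inside (… - 9) ⇒ sub: x = 10 or -1.

Answer: x ∈ {-1, 10}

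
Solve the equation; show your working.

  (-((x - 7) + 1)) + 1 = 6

Step 1. [(-((x - 7) + 1)) + 1 = 6] 1 comes off first (subtract 1). So sub: -((x - 7) + 1) = 5.
Step 2. [-((x - 7) + 1) = 5] flip signs both sides, so neg: (x - 7) + 1 = -5.
Step 3. [(x - 7) + 1 = -5] 1 comes off first (subtract 1) ⇒ sub: x - 7 = -6.
Step 4. [x - 7 = -6] add 7: x sits inside (… - 7). So sub: x = 1.

Answer: x ∈ {1}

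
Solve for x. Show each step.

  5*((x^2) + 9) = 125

Step 1. [5*((x^2) + 9) = 125] leading coefficient 5: divide by 5, so div: (x^2) + 9 = 25.
Step 2. [(x^2) + 9 = 25] the outer +9 inverts by subtracting 9, so sub: x^2 = 16.
Step 3. [x^2 = 16] √ both sides: 16 ≥ 0 gives two branches, so sqrt: x = 4 or -4.

Answer: x ∈ {-4, 4}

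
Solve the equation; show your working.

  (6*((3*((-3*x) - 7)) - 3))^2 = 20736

Step 1. [(6*((3*((-3*x) - 7)) - 3))^2 = 20736] 20736 ≥ 0, LHS is (·)² — take ±√ ⇒ sqrt: 6*((3*((-3*x) - 7)) - 3) = 144 or -144.
Step 2. [6*((3*((-3*x) - 7)) - 3) = 144 or -144] divide by the outer 6, so div: (3*((-3*x) - 7)) - 3 = 24 or -24.
Step 3. [(3*((-3*x) - 7)) - 3 = 24 or -24] common factor 3 (LHS and 24 or -24) — divide through. So factor: ((-3*x) - 7) - 1 = 8 or -8.
Step 4. [((-3*x) - 7) - 1 = 8 or -8] peel the -1: add 1 from each side. So sub: (-3*x) - 7 = 9 or -7.
Step 5. [(-3*x) - 7 = 9 or -7] -7 is outermost — add 7 both sides, so sub: -3*x = 16 or 0.
Step 6. [-3*x = 16 or 0] -3 out front; divide by -3, so div: x = -16/3 or 0.

Answer: x ∈ {-16/3, 0}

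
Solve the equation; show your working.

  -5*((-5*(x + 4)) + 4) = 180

Step 1. [-5*((-5*(x + 4)) + 4) = 180] LHS = -5·(…); ÷-5 both sides, so div: (-5*(x + 4)) + 4 = -36.
Step 2. [(-5*(x + 4)) + 4 = -36] 4 comes off first (subtract 4), so sub: -5*(x + 4) = -40.
Step 3. [-5*(x + 4) = -40] LHS = -5·(…); ÷-5 both sides ⇒ div: x + 4 = 8.
Step 4. [x + 4 = 8] peel the +4: subtract 4 from each side. So sub: x = 4.

Answer: x ∈ {4}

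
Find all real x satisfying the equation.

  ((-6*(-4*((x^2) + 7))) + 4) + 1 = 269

Step 1. [((-6*(-4*((x^2) + 7))) + 4) + 1 = 269] the outer +1 inverts by subtracting 1. So sub: (-6*(-4*((x^2) + 7))) + 4 = 268.
Step 2. [(-6*(-4*((x^2) + 7))) + 4 = 268] the outer +4 inverts by subtracting 4. So sub: -6*(-4*((x^2) + 7)) = 264.
Step 3. [-6*(-4*((x^2) + 7)) = 264] -6 out front; divide by -6. So div: -4*((x^2) + 7) = -44.
Step 4. [-4*((x^2) + 7) = -44] divide by the outer -4 ⇒ div: (x^2) + 7 = 11.
Step 5. [(x^2) + 7 = 11] 7 comes off first (subtract 7). So sub: x^2 = 4.
Step 6. [x^2 = 4] √ both sides: 4 ≥ 0 gives two branches ⇒ sqrt: x = 2 or -2.

Answer: x ∈ {-2, 2}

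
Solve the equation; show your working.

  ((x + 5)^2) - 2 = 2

Step 1. [((x + 5)^2) - 2 = 2] 2 comes off first (add 2) ⇒ sub: (x + 5)^2 = 4.
Step 2. [(x + 5)^2 = 4] √ both sides: 4 ≥ 0 gives two branches, so sqrt: x + 5 = 2 or -2.
Step 3. [x + 5 = 2 or -2] peel the +5: subtract 5 from each side. So sub: x = -3 or -7.

Answer: x ∈ {-7, -3}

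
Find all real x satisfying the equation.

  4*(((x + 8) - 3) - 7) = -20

Step 1. [4*(((x + 8) - 3) - 7) = -20] divide by the outer 4. So div: ((x + 8) - 3) - 7 = -5.
Step 2. [((x + 8) - 3) - 7 = -5] peel the -7: add 7 from each side ⇒ sub: (x + 8) - 3 = 2.
Step 3. [(x + 8) - 3 = 2] 3 comes off first (add 3) ⇒ sub: x + 8 = 5.
Step 4. [x + 8 = 5] 8 comes off first (subtract 8), so sub: x = -3.

Answer: x ∈ {-3}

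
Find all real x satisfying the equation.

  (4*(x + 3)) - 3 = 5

Step 1. [(4*(x + 3)) - 3 = 5] add 3: x sits inside (… - 3), so sub: 4*(x + 3) = 8.
Step 2. [4*(x + 3) = 8] 4·(inner) — divide through by 4, so div: x + 3 = 2.
Step 3. [x + 3 = 2] 3 comes off first (subtract 3), so sub: x = -1.

Answer: x ∈ {-1}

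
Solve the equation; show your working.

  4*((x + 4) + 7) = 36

Step 1. [4*((x + 4) + 7) = 36] 4 out front; divide by 4. So div: (x + 4) + 7 = 9.
Step 2. [(x + 4) + 7 = 9] 7 comes off first (subtract 7) ⇒ sub: x + 4 = 2.
Step 3. [x + 4 = 2] 4 comes off first (subtract 4) ⇒ sub: x = -2.

Answer: x ∈ {-2}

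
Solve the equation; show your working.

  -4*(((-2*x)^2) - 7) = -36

Step 1. [-4*(((-2*x)^2) - 7) = -36] LHS = -4·(…); ÷-4 both sides, so div: ((-2*x)^2) - 7 = 9.
Step 2. [((-2*x)^2) - 7 = 9] 7 comes off first (add 7). So sub: (-2*x)^2 = 16.
Step 3. [(-2*x)^2 = 16] LHS squared, RHS 16 ≥ 0: apply √ (±). So sqrt: -2*x = 4 or -4.
Step 4. [-2*x = 4 or -4] leading coefficient -2: divide by -2 ⇒ div: x = -2 or 2.

Answer: x ∈ {-2, 2}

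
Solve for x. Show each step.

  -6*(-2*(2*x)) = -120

Step 1. [-6*(-2*(2*x)) = -120] leading coefficient -6: divide by -6. So div: -2*(2*x) = 20.
Step 2. [-2*(2*x) = 20] divide by the outer -2, so div: 2*x = -10.
Step 3. [2*x = -10] 2·(inner) — divide through by 2 ⇒ div: x = -5.

Answer: x ∈ {-5}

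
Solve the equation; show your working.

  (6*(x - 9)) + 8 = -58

Step 1. [(6*(x - 9)) + 8 = -58] peel the +8: subtract 8 from each side ⇒ sub: 6*(x - 9) = -66.
Step 2. [6*(x - 9) = -66] divide by the outer 6, so div: x - 9 = -11.
Step 3. [x - 9 = -11] add 9: x sits inside (… - 9) ⇒ sub: x = -2.

Answer: x ∈ {-2}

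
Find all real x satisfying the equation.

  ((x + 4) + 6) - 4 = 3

Step 1. [((x + 4) + 6) - 4 = 3] peel the -4: add 4 from each side, so sub: (x + 4) + 6 = 7.
Step 2. [(x + 4) + 6 = 7] 6 comes off first (subtract 6), so sub: x + 4 = 1.
Step 3. [x + 4 = 1] subtract 4: x sits inside (… + 4) ⇒ sub: x = -3.

Answer: x ∈ {-3}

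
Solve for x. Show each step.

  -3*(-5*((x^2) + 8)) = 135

Step 1. [-3*(-5*((x^2) + 8)) = 135] -3·(inner) — divide through by -3. So div: -5*((x^2) + 8) = -45.
Step 2. [-5*((x^2) + 8) = -45] leading coefficient -5: divide by -5 ⇒ div: (x^2) + 8 = 9.
Step 3. [(x^2) + 8 = 9] peel the +8: subtract 8 from each side. So sub: x^2 = 1.
Step 4. [x^2 = 1] √ both sides: 1 ≥ 0 gives two branches ⇒ sqrt: x = 1 or -1.

Answer: x ∈ {-1, 1}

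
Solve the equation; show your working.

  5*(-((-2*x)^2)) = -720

Step 1. [5*(-((-2*x)^2)) = -720] LHS = 5·(…); ÷5 both sides, so div: -((-2*x)^2) = -144.
Step 2. [-((-2*x)^2) = -144] leading − — multiply by −1, so neg: (-2*x)^2 = 144.
Step 3. [(-2*x)^2 = 144] 144 ≥ 0, LHS is (·)² — take ±√. So sqrt: -2*x = 12 or -12.
Step 4. [-2*x = 12 or -12] -2·(inner) — divide through by -2 ⇒ div: x = -6 or 6.

Answer: x ∈ {-6, 6}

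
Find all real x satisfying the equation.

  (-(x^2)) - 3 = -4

Step 1. [(-(x^2)) - 3 = -4] peel the -3: add 3 from each side. So sub: -(x^2) = -1.
Step 2. [-(x^2) = -1] leading − — multiply by −1, so neg: x^2 = 1.
Step 3. [x^2 = 1] √ both sides: 1 ≥ 0 gives two branches, so sqrt: x = 1 or -1.

Answer: x ∈ {-1, 1}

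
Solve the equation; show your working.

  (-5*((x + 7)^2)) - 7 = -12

Step 1. [(-5*((x + 7)^2)) - 7 = -12] 7 comes off first (add 7). So sub: -5*((x + 7)^2) = -5.
Step 2. [-5*((x + 7)^2) = -5] -5 out front; divide by -5 ⇒ div: (x + 7)^2 = 1.
Step 3. [(x + 7)^2 = 1] √ both sides: 1 ≥ 0 gives two branches. So sqrt: x + 7 = 1 or -1.
Step 4. [x + 7 = 1 or -1] subtract 7: x sits inside (… + 7), so sub: x = -6 or -8.

Answer: x ∈ {-8, -6}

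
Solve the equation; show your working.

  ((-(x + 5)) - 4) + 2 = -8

Step 1. [((-(x + 5)) - 4) + 2 = -8] the outer +2 inverts by subtracting 2, so sub: (-(x + 5)) - 4 = -10.
Step 2. [(-(x + 5)) - 4 = -10] peel the -4: add 4 from each side ⇒ sub: -(x + 5) = -6.
Step 3. [-(x + 5) = -6] LHS negated; negate both sides, so neg: x + 5 = 6.
Step 4. [x + 5 = 6] the outer +5 inverts by subtracting 5 ⇒ sub: x = 1.

Answer: x ∈ {1}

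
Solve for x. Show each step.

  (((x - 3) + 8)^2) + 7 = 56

Step 1. [(((x - 3) + 8)^2) + 7 = 56] peel the +7: subtract 7 from each side. So sub: ((x - 3) + 8)^2 = 49.
Step 2. [((x - 3) + 8)^2 = 49] LHS squared, RHS 49 ≥ 0: apply √ (±). So sqrt: (x - 3) + 8 = 7 or -7.
Step 3. [(x - 3) + 8 = 7 or -7] the outer +8 inverts by subtracting 8 ⇒ sub: x - 3 = -1 or -15.
Step 4. [x - 3 = -1 or -15] the outer -3 inverts by adding 3 ⇒ sub: x = 2 or -12.

Answer: x ∈ {-12, 2}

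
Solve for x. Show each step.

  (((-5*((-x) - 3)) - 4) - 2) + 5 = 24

Step 1. [(((-5*((-x) - 3)) - 4) - 2) + 5 = 24] 5 comes off first (subtract 5) ⇒ sub: ((-5*((-x) - 3)) - 4) - 2 = 19.
Step 2. [((-5*((-x) - 3)) - 4) - 2 = 19] 2 comes off first (add 2) ⇒ sub: (-5*((-x) - 3)) - 4 = 21.
Step 3. [(-5*((-x) - 3)) - 4 = 21] peel the -4: add 4 from each side, so sub: -5*((-x) - 3) = 25.
Step 4. [-5*((-x) - 3) = 25] leading coefficient -5: divide by -5. So div: (-x) - 3 = -5.
Step 5. [(-x) - 3 = -5] peel the -3: add 3 from each side. So sub: -x = -2.
Step 6. [-x = -2] flip signs both sides ⇒ neg: x = 2.

Answer: x ∈ {2}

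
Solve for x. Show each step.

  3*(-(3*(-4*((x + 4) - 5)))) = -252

Step 1. [3*(-(3*(-4*((x + 4) - 5)))) = -252] divide by the outer 3 ⇒ div: -(3*(-4*((x + 4) - 5))) = -84.
Step 2. [-(3*(-4*((x + 4) - 5))) = -84] flip signs both sides ⇒ neg: 3*(-4*((x + 4) - 5)) = 84.
Step 3. [3*(-4*((x + 4) - 5)) = 84] 3·(inner) — divide through by 3, so div: -4*((x + 4) - 5) = 28.
Step 4. [-4*((x + 4) - 5) = 28] -4·(inner) — divide through by -4 ⇒ div: (x + 4) - 5 = -7.
Step 5. [(x + 4) - 5 = -7] peel the -5: add 5 from each side. So sub: x + 4 = -2.
Step 6. [x + 4 = -2] the outer +4 inverts by subtracting 4. So sub: x = -6.

Answer: x ∈ {-6}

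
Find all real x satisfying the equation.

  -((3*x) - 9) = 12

Step 1. [-((3*x) - 9) = 12] flip signs both sides, so neg: (3*x) - 9 = -12.
Step 2. [(3*x) - 9 = -12] common factor 3 (LHS and -12) — divide through. So factor: x - 3 = -4.
Step 3. [x - 3 = -4] peel the -3: add 3 from each side, so sub: x = -1.

Answer: x ∈ {-1}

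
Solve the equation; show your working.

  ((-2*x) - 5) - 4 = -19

Step 1. [((-2*x) - 5) - 4 = -19] add 4: x sits inside (… - 4) ⇒ sub: (-2*x) - 5 = -15.
Step 2. [(-2*x) - 5 = -15] peel the -5: add 5 from each side, so sub: -2*x = -10.
Step 3. [-2*x = -10] -2 out front; divide by -2, so div: x = 5.

Answer: x ∈ {5}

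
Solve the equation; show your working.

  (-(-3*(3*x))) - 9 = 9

Step 1. [(-(-3*(3*x))) - 9 = 9] 9 comes off first (add 9), so sub: -(-3*(3*x)) = 18.
Step 2. [-(-3*(3*x)) = 18] LHS negated; negate both sides, so neg: -3*(3*x) = -18.
Step 3. [-3*(3*x) = -18] divide by the outer -3 ⇒ div: 3*x = 6.
Step 4. [3*x = 6] 3 out front; divide by 3 ⇒ div: x = 2.

Answer: x ∈ {2}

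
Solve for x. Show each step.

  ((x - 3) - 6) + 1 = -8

Step 1. [((x - 3) - 6) + 1 = -8] peel the +1: subtract 1 from each side, so sub: (x - 3) - 6 = -9.
Step 2. [(x - 3) - 6 = -9] peel the -6: add 6 from each side ⇒ sub: x - 3 = -3.
Step 3. [x - 3 = -3] peel the -3: add 3 from each side, so sub: x = 0.

Answer: x ∈ {0}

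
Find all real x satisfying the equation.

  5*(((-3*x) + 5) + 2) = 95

Step 1. [5*(((-3*x) + 5) + 2) = 95] leading coefficient 5: divide by 5, so div: ((-3*x) + 5) + 2 = 19.
Step 2. [((-3*x) + 5) + 2 = 19] subtract 2: x sits inside (… + 2), so sub: (-3*x) + 5 = 17.
Step 3. [(-3*x) + 5 = 17] the outer +5 inverts by subtracting 5, so sub: -3*x = 12.
Step 4. [-3*x = 12] divide by the outer -3, so div: x = -4.

Answer: x ∈ {-4}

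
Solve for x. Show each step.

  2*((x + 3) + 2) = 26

Step 1. [2*((x + 3) + 2) = 26] divide by the outer 2, so div: (x + 3) + 2 = 13.
Step 2. [(x + 3) + 2 = 13] +2 is outermost — subtract 2 both sides. So sub: x + 3 = 11.
Step 3. [x + 3 = 11] +3 is outermost — subtract 3 both sides. So sub: x = 8.

Answer: x ∈ {8}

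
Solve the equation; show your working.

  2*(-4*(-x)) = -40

Step 1. [2*(-4*(-x)) = -40] leading coefficient 2: divide by 2 ⇒ div: -4*(-x) = -20.
Step 2. [-4*(-x) = -20] leading coefficient -4: divide by -4. So div: -x = 5.
Step 3. [-x = 5] LHS negated; negate both sides, so neg: x = -5.

Answer: x ∈ {-5}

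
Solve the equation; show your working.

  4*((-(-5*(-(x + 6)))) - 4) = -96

Step 1. [4*((-(-5*(-(x + 6)))) - 4) = -96] divide by the outer 4, so div: (-(-5*(-(x + 6)))) - 4 = -24.
Step 2. [(-(-5*(-(x + 6)))) - 4 = -24] peel the -4: add 4 from each side, so sub: -(-5*(-(x + 6))) = -20.
Step 3. [-(-5*(-(x + 6))) = -20] LHS negated; negate both sides. So neg: -5*(-(x + 6)) = 20.
Step 4. [-5*(-(x + 6)) = 20] LHS = -5·(…); ÷-5 both sides, so div: -(x + 6) = -4.
Step 5. [-(x + 6) = -4] leading − — multiply by −1 ⇒ neg: x + 6 = 4.
Step 6. [x + 6 = 4] subtract 6: x sits inside (… + 6) ⇒ sub: x = -2.

Answer: x ∈ {-2}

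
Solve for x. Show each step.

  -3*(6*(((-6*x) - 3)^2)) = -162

Step 1. [-3*(6*(((-6*x) - 3)^2)) = -162] -3 out front; divide by -3 ⇒ div: 6*(((-6*x) - 3)^2) = 54.
Step 2. [6*(((-6*x) - 3)^2) = 54] 6·(inner) — divide through by 6. So div: ((-6*x) - 3)^2 = 9.
Step 3. [((-6*x) - 3)^2 = 9] LHS squared, RHS 9 ≥ 0: apply √ (±) ⇒ sqrt: (-6*x) - 3 = 3 or -3.
Step 4. [(-6*x) - 3 = 3 or -3] peel the -3: add 3 from each side ⇒ sub: -6*x = 6 or 0.
Step 5. [-6*x = 6 or 0] -6·(inner) — divide through by -6, so div: x = -1 or 0.

Answer: x ∈ {-1, 0}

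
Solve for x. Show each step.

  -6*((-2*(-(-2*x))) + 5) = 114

Step 1. [-6*((-2*(-(-2*x))) + 5) = 114] divide by the outer -6, so div: (-2*(-(-2*x))) + 5 = -19.
Step 2. [(-2*(-(-2*x))) + 5 = -19] subtract 5: x sits inside (… + 5) ⇒ sub: -2*(-(-2*x)) = -24.
Step 3. [-2*(-(-2*x)) = -24] leading coefficient -2: divide by -2 ⇒ div: -(-2*x) = 12.
Step 4. [-(-2*x) = 12] flip signs both sides. So neg: -2*x = -12.
Step 5. [-2*x = -12] leading coefficient -2: divide by -2. So div: x = 6.

Answer: x ∈ {6}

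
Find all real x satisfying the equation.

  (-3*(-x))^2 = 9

Step 1. [(-3*(-x))^2 = 9] √ both sides: 9 ≥ 0 gives two branches, so sqrt: -3*(-x) = 3 or -3.
Step 2. [-3*(-x) = 3 or -3] LHS = -3·(…); ÷-3 both sides ⇒ div: -x = -1 or 1.
Step 3. [-x = -1 or 1] flip signs both sides, so neg: x = 1 or -1.

Answer: x ∈ {-1, 1}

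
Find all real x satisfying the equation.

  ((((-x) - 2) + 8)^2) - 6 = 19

Step 1. [((((-x) - 2) + 8)^2) - 6 = 19] -6 is outermost — add 6 both sides. So sub: (((-x) - 2) + 8)^2 = 25.
Step 2. [(((-x) - 2) + 8)^2 = 25] LHS squared, RHS 25 ≥ 0: apply √ (±), so sqrt: ((-x) - 2) + 8 = 5 or -5.
Step 3. [((-x) - 2) + 8 = 5 or -5] subtract 8: x sits inside (… + 8) ⇒ sub: (-x) - 2 = -3 or -13.
Step 4. [(-x) - 2 = -3 or -13] the outer -2 inverts by adding 2 ⇒ sub: -x = -1 or -11.
Step 5. [-x = -1 or -11] leading − — multiply by −1, so neg: x = 1 or 11.

Answer: x ∈ {1, 11}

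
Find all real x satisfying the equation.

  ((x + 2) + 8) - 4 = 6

Step 1. [((x + 2) + 8) - 4 = 6] 4 comes off first (add 4) ⇒ sub: (x + 2) + 8 = 10.
Step 2. [(x + 2) + 8 = 10] peel the +8: subtract 8 from each side, so sub: x + 2 = 2.
Step 3. [x + 2 = 2] +2 is outermost — subtract 2 both sides, so sub: x = 0.

Answer: x ∈ {0}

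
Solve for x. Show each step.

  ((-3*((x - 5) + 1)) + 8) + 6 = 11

Step 1. [((-3*((x - 5) + 1)) + 8) + 6 = 11] peel the +6: subtract 6 from each side, so sub: (-3*((x - 5) + 1)) + 8 = 5.
Step 2. [(-3*((x - 5) + 1)) + 8 = 5] 8 comes off first (subtract 8), so sub: -3*((x - 5) + 1) = -3.
Step 3. [-3*((x - 5) + 1) = -3] -3 out front; divide by -3 ⇒ div: (x - 5) + 1 = 1.
Step 4. [(x - 5) + 1 = 1] the outer +1 inverts by subtracting 1. So sub: x - 5 = 0.
Step 5. [x - 5 = 0] the outer -5 inverts by adding 5. So sub: x = 5.

Answer: x ∈ {5}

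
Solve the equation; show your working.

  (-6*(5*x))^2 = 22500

Step 1. [(-6*(5*x))^2 = 22500] √ both sides: 22500 ≥ 0 gives two branches, so sqrt: -6*(5*x) = 150 or -150.
Step 2. [-6*(5*x) = 150 or -150] LHS = -6·(…); ÷-6 both sides. So div: 5*x = -25 or 25.
Step 3. [5*x = -25 or 25] LHS = 5·(…); ÷5 both sides, so div: x = -5 or 5.

Answer: x ∈ {-5, 5}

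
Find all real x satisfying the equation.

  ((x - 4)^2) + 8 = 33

Step 1. [((x - 4)^2) + 8 = 33] 8 comes off first (subtract 8). So sub: (x - 4)^2 = 25.
Step 2. [(x - 4)^2 = 25] √ both sides: 25 ≥ 0 gives two branches, so sqrt: x - 4 = 5 or -5.
Step 3. [x - 4 = 5 or -5] -4 is outermost — add 4 both sides ⇒ sub: x = 9 or -1.

Answer: x ∈ {-1, 9}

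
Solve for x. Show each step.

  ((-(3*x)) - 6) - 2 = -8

Step 1. [((-(3*x)) - 6) - 2 = -8] the outer -2 inverts by adding 2. So sub: (-(3*x)) - 6 = -6.
Step 2. [(-(3*x)) - 6 = -6] peel the -6: add 6 from each side ⇒ sub: -(3*x) = 0.
Step 3. [-(3*x) = 0] flip signs both sides ⇒ neg: 3*x = 0.
Step 4. [3*x = 0] 3 out front; divide by 3. So div: x = 0.

Answer: x ∈ {0}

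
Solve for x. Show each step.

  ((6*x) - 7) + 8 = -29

Step 1. [((6*x) - 7) + 8 = -29] peel the +8: subtract 8 from each side ⇒ sub: (6*x) - 7 = -37.
Step 2. [(6*x) - 7 = -37] the outer -7 inverts by adding 7. So sub: 6*x = -30.
Step 3. [6*x = -30] 6·(inner) — divide through by 6, so div: x = -5.

Answer: x ∈ {-5}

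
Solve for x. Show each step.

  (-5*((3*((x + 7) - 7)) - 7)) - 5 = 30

Step 1. [(-5*((3*((x + 7) - 7)) - 7)) - 5 = 30] the outer -5 inverts by adding 5. So sub: -5*((3*((x + 7) - 7)) - 7) = 35.
Step 2. [-5*((3*((x + 7) - 7)) - 7) = 35] LHS = -5·(…); ÷-5 both sides ⇒ div: (3*((x + 7) - 7)) - 7 = -7.
Step 3. [(3*((x + 7) - 7)) - 7 = -7] 7 comes off first (add 7). So sub: 3*((x + 7) - 7) = 0.
Step 4. [3*((x + 7) - 7) = 0] leading coefficient 3: divide by 3. So div: (x + 7) - 7 = 0.
Step 5. [(x + 7) - 7 = 0] 7 comes off first (add 7). So sub: x + 7 = 7.
Step 6. [x + 7 = 7] the outer +7 inverts by subtracting 7 ⇒ sub: x = 0.

Answer: x ∈ {0}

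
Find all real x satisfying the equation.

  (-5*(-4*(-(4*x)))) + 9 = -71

Step 1. [(-5*(-4*(-(4*x)))) + 9 = -71] peel the +9: subtract 9 from each side ⇒ sub: -5*(-4*(-(4*x))) = -80.
Step 2. [-5*(-4*(-(4*x))) = -80] divide by the outer -5 ⇒ div: -4*(-(4*x)) = 16.
Step 3. [-4*(-(4*x)) = 16] leading coefficient -4: divide by -4 ⇒ div: -(4*x) = -4.
Step 4. [-(4*x) = -4] leading − — multiply by −1, so neg: 4*x = 4.
Step 5. [4*x = 4] divide by the outer 4. So div: x = 1.

Answer: x ∈ {1}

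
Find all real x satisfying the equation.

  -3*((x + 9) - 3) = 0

Step 1. [-3*((x + 9) - 3) = 0] -3 out front; divide by -3, so div: (x + 9) - 3 = 0.
Step 2. [(x + 9) - 3 = 0] peel the -3: add 3 from each side, so sub: x + 9 = 3.
Step 3. [x + 9 = 3] +9 is outermost — subtract 9 both sides. So sub: x = -6.

Answer: x ∈ {-6}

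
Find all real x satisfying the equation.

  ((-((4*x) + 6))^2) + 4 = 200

Step 1. [((-((4*x) + 6))^2) + 4 = 200] subtract 4: x sits inside (… + 4), so sub: (-((4*x) + 6))^2 = 196.
Step 2. [(-((4*x) + 6))^2 = 196] LHS squared, RHS 196 ≥ 0: apply √ (±), so sqrt: -((4*x) + 6) = 14 or -14.
Step 3. [-((4*x) + 6) = 14 or -14] leading − — multiply by −1 ⇒ neg: (4*x) + 6 = -14 or 14.
Step 4. [(4*x) + 6 = -14 or 14] the outer +6 inverts by subtracting 6, so sub: 4*x = -20 or 8.
Step 5. [4*x = -20 or 8] LHS = 4·(…); ÷4 both sides, so div: x = -5 or 2.

Answer: x ∈ {-5, 2}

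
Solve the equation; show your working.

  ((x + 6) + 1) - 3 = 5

Step 1. [((x + 6) + 1) - 3 = 5] add 3: x sits inside (… - 3) ⇒ sub: (x + 6) + 1 = 8.
Step 2. [(x + 6) + 1 = 8] +1 is outermost — subtract 1 both sides ⇒ sub: x + 6 = 7.
Step 3. [x + 6 = 7] peel the +6: subtract 6 from each side, so sub: x = 1.

Answer: x ∈ {1}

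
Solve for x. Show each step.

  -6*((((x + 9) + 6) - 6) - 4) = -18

Step 1. [-6*((((x + 9) + 6) - 6) - 4) = -18] -6 out front; divide by -6 ⇒ div: (((x + 9) + 6) - 6) - 4 = 3.
Step 2. [(((x + 9) + 6) - 6) - 4 = 3] add 4: x sits inside (… - 4) ⇒ sub: ((x + 9) + 6) - 6 = 7.
Step 3. [((x + 9) + 6) - 6 = 7] add 6: x sits inside (… - 6) ⇒ sub: (x + 9) + 6 = 13.
Step 4. [(x + 9) + 6 = 13] +6 is outermost — subtract 6 both sides ⇒ sub: x + 9 = 7.
Step 5. [x + 9 = 7] +9 is outermost — subtract 9 both sides, so sub: x = -2.

Answer: x ∈ {-2}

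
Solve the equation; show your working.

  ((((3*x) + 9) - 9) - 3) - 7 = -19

Step 1. [((((3*x) + 9) - 9) - 3) - 7 = -19] the outer -7 inverts by adding 7. So sub: (((3*x) + 9) - 9) - 3 = -12.
Step 2. [(((3*x) + 9) - 9) - 3 = -12] 3 comes off first (add 3). So sub: ((3*x) + 9) - 9 = -9.
Step 3. [((3*x) + 9) - 9 = -9] the outer -9 inverts by adding 9. So sub: (3*x) + 9 = 0.
Step 4. [(3*x) + 9 = 0] peel the +9: subtract 9 from each side ⇒ sub: 3*x = -9.
Step 5. [3*x = -9] divide by the outer 3. So div: x = -3.

Answer: x ∈ {-3}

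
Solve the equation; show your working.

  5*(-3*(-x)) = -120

Step 1. [5*(-3*(-x)) = -120] leading coefficient 5: divide by 5 ⇒ div: -3*(-x) = -24.
Step 2. [-3*(-x) = -24] -3 out front; divide by -3 ⇒ div: -x = 8.
Step 3. [-x = 8] leading − — multiply by −1 ⇒ neg: x = -8.

Answer: x ∈ {-8}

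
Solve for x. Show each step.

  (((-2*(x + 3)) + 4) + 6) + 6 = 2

Step 1. [(((-2*(x + 3)) + 4) + 6) + 6 = 2] peel the +6: subtract 6 from each side. So sub: ((-2*(x + 3)) + 4) + 6 = -4.
Step 2. [((-2*(x + 3)) + 4) + 6 = -4] the outer +6 inverts by subtracting 6. So sub: (-2*(x + 3)) + 4 = -10.
Step 3. [(-2*(x + 3)) + 4 = -10] +4 is outermost — subtract 4 both sides ⇒ sub: -2*(x + 3) = -14.
Step 4. [-2*(x + 3) = -14] -2·(inner) — divide through by -2, so div: x + 3 = 7.
Step 5. [x + 3 = 7] +3 is outermost — subtract 3 both sides, so sub: x = 4.

Answer: x ∈ {4}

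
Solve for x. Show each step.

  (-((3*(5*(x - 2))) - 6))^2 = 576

Step 1. [(-((3*(5*(x - 2))) - 6))^2 = 576] √ both sides: 576 ≥ 0 gives two branches ⇒ sqrt: -((3*(5*(x - 2))) - 6) = 24 or -24.
Step 2. [-((3*(5*(x - 2))) - 6) = 24 or -24] LHS negated; negate both sides ⇒ neg: (3*(5*(x - 2))) - 6 = -24 or 24.
Step 3. [(3*(5*(x - 2))) - 6 = -24 or 24] 3 divides every term; factor it out, so factor: (5*(x - 2)) - 2 = -8 or 8.
Step 4. [(5*(x - 2)) - 2 = -8 or 8] peel the -2: add 2 from each side ⇒ sub: 5*(x - 2) = -6 or 10.
Step 5. [5*(x - 2) = -6 or 10] divide by the outer 5 ⇒ div: x - 2 = -6/5 or 2.
Step 6. [x - 2 = -6/5 or 2] peel the -2: add 2 from each side. So sub: x = 4/5 or 4.

Answer: x ∈ {4/5, 4}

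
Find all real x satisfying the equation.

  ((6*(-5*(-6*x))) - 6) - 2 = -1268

Step 1. [((6*(-5*(-6*x))) - 6) - 2 = -1268] peel the -2: add 2 from each side ⇒ sub: (6*(-5*(-6*x))) - 6 = -1266.
Step 2. [(6*(-5*(-6*x))) - 6 = -1266] common factor 6 (LHS and -1266) — divide through. So factor: (-5*(-6*x)) - 1 = -211.
Step 3. [(-5*(-6*x)) - 1 = -211] -1 is outermost — add 1 both sides ⇒ sub: -5*(-6*x) = -210.
Step 4. [-5*(-6*x) = -210] -5 out front; divide by -5, so div: -6*x = 42.
Step 5. [-6*x = 42] -6 out front; divide by -6 ⇒ div: x = -7.

Answer: x ∈ {-7}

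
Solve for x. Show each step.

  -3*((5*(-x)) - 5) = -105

Step 1. [-3*((5*(-x)) - 5) = -105] LHS = -3·(…); ÷-3 both sides, so div: (5*(-x)) - 5 = 35.
Step 2. [(5*(-x)) - 5 = 35] common factor 5 (LHS and 35) — divide through, so factor: (-x) - 1 = 7.
Step 3. [(-x) - 1 = 7] -1 is outermost — add 1 both sides, so sub: -x = 8.
Step 4. [-x = 8] leading − — multiply by −1, so neg: x = -8.

Answer: x ∈ {-8}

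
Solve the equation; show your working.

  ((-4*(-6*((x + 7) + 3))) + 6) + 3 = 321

Step 1. [((-4*(-6*((x + 7) + 3))) + 6) + 3 = 321] subtract 3: x sits inside (… + 3), so sub: (-4*(-6*((x + 7) + 3))) + 6 = 318.
Step 2. [(-4*(-6*((x + 7) + 3))) + 6 = 318] +6 is outermost — subtract 6 both sides. So sub: -4*(-6*((x + 7) + 3)) = 312.
Step 3. [-4*(-6*((x + 7) + 3)) = 312] -4·(inner) — divide through by -4, so div: -6*((x + 7) + 3) = -78.
Step 4. [-6*((x + 7) + 3) = -78] divide by the outer -6, so div: (x + 7) + 3 = 13.
Step 5. [(x + 7) + 3 = 13] 3 comes off first (subtract 3) ⇒ sub: x + 7 = 10.
Step 6. [x + 7 = 10] subtract 7: x sits inside (… + 7), so sub: x = 3.

Answer: x ∈ {3}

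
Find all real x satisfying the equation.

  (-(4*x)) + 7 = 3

Step 1. [(-(4*x)) + 7 = 3] 7 comes off first (subtract 7) ⇒ sub: -(4*x) = -4.
Step 2. [-(4*x) = -4] leading − — multiply by −1, so neg: 4*x = 4.
Step 3. [4*x = 4] divide by the outer 4, so div: x = 1.

Answer: x ∈ {1}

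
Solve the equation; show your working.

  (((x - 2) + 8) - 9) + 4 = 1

Step 1. [(((x - 2) + 8) - 9) + 4 = 1] +4 is outermost — subtract 4 both sides. So sub: ((x - 2) + 8) - 9 = -3.
Step 2. [((x - 2) + 8) - 9 = -3] -9 is outermost — add 9 both sides, so sub: (x - 2) + 8 = 6.
Step 3. [(x - 2) + 8 = 6] peel the +8: subtract 8 from each side ⇒ sub: x - 2 = -2.
Step 4. [x - 2 = -2] peel the -2: add 2 from each side ⇒ sub: x = 0.

Answer: x ∈ {0}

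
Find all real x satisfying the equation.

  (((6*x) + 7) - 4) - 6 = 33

Step 1. [(((6*x) + 7) - 4) - 6 = 33] add 6: x sits inside (… - 6), so sub: ((6*x) + 7) - 4 = 39.
Step 2. [((6*x) + 7) - 4 = 39] -4 is outermost — add 4 both sides ⇒ sub: (6*x) + 7 = 43.
Step 3. [(6*x) + 7 = 43] 7 comes off first (subtract 7), so sub: 6*x = 36.
Step 4. [6*x = 36] leading coefficient 6: divide by 6, so div: x = 6.

Answer: x ∈ {6}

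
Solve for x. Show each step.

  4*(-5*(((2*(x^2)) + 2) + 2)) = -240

Step 1. [4*(-5*(((2*(x^2)) + 2) + 2)) = -240] LHS = 4·(…); ÷4 both sides ⇒ div: -5*(((2*(x^2)) + 2) + 2) = -60.
Step 2. [-5*(((2*(x^2)) + 2) + 2) = -60] divide by the outer -5 ⇒ div: ((2*(x^2)) + 2) + 2 = 12.
Step 3. [((2*(x^2)) + 2) + 2 = 12] the outer +2 inverts by subtracting 2, so sub: (2*(x^2)) + 2 = 10.
Step 4. [(2*(x^2)) + 2 = 10] 2 | LHS and 2 | 10: pull 2 out. So factor: (x^2) + 1 = 5.
Step 5. [(x^2) + 1 = 5] +1 is outermost — subtract 1 both sides, so sub: x^2 = 4.
Step 6. [x^2 = 4] √ both sides: 4 ≥ 0 gives two branches, so sqrt: x = 2 or -2.

Answer: x ∈ {-2, 2}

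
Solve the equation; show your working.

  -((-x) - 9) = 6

Step 1. [-((-x) - 9) = 6] LHS negated; negate both sides. So neg: (-x) - 9 = -6.
Step 2. [(-x) - 9 = -6] -9 is outermost — add 9 both sides, so sub: -x = 3.
Step 3. [-x = 3] flip signs both sides, so neg: x = -3.

Answer: x ∈ {-3}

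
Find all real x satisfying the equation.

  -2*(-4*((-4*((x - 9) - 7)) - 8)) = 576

Step 1. [-2*(-4*((-4*((x - 9) - 7)) - 8)) = 576] -2 out front; divide by -2. So div: -4*((-4*((x - 9) - 7)) - 8) = -288.
Step 2. [-4*((-4*((x - 9) - 7)) - 8) = -288] -4 out front; divide by -4, so div: (-4*((x - 9) - 7)) - 8 = 72.
Step 3. [(-4*((x - 9) - 7)) - 8 = 72] -4 divides every term; factor it out, so factor: ((x - 9) - 7) + 2 = -18.
Step 4. [((x - 9) - 7) + 2 = -18] subtract 2: x sits inside (… + 2). So sub: (x - 9) - 7 = -20.
Step 5. [(x - 9) - 7 = -20] -7 is outermost — add 7 both sides ⇒ sub: x - 9 = -13.
Step 6. [x - 9 = -13] 9 comes off first (add 9), so sub: x = -4.

Answer: x ∈ {-4}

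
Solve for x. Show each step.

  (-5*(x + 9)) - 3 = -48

Step 1. [(-5*(x + 9)) - 3 = -48] 3 comes off first (add 3). So sub: -5*(x + 9) = -45.
Step 2. [-5*(x + 9) = -45] -5·(inner) — divide through by -5, so div: x + 9 = 9.
Step 3. [x + 9 = 9] 9 comes off first (subtract 9) ⇒ sub: x = 0.

Answer: x ∈ {0}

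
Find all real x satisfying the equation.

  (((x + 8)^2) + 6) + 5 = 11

Step 1. [(((x + 8)^2) + 6) + 5 = 11] subtract 5: x sits inside (… + 5) ⇒ sub: ((x + 8)^2) + 6 = 6.
Step 2. [((x + 8)^2) + 6 = 6] 6 comes off first (subtract 6), so sub: (x + 8)^2 = 0.
Step 3. [(x + 8)^2 = 0] LHS squared, RHS 0 ≥ 0: apply √ (±). So sqrt: x + 8 = 0.
Step 4. [x + 8 = 0] the outer +8 inverts by subtracting 8. So sub: x = -8.

Answer: x ∈ {-8}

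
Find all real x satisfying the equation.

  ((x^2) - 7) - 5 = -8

Step 1. [((x^2) - 7) - 5 = -8] -5 is outermost — add 5 both sides ⇒ sub: (x^2) - 7 = -3.
Step 2. [(x^2) - 7 = -3] add 7: x sits inside (… - 7) ⇒ sub: x^2 = 4.
Step 3. [x^2 = 4] √ both sides: 4 ≥ 0 gives two branches ⇒ sqrt: x = 2 or -2.

Answer: x ∈ {-2, 2}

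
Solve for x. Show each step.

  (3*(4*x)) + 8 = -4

Step 1. [(3*(4*x)) + 8 = -4] subtract 8: x sits inside (… + 8), so sub: 3*(4*x) = -12.
Step 2. [3*(4*x) = -12] 3 out front; divide by 3 ⇒ div: 4*x = -4.
Step 3. [4*x = -4] LHS = 4·(…); ÷4 both sides ⇒ div: x = -1.

Answer: x ∈ {-1}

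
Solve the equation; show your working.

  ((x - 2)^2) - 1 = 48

Step 1. [((x - 2)^2) - 1 = 48] 1 comes off first (add 1) ⇒ sub: (x - 2)^2 = 49.
Step 2. [(x - 2)^2 = 49] √ both sides: 49 ≥ 0 gives two branches ⇒ sqrt: x - 2 = 7 or -7.
Step 3. [x - 2 = 7 or -7] 2 comes off first (add 2) ⇒ sub: x = 9 or -5.

Answer: x ∈ {-5, 9}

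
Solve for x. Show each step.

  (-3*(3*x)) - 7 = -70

Step 1. [(-3*(3*x)) - 7 = -70] add 7: x sits inside (… - 7). So sub: -3*(3*x) = -63.
Step 2. [-3*(3*x) = -63] divide by the outer -3, so div: 3*x = 21.
Step 3. [3*x = 21] 3 out front; divide by 3 ⇒ div: x = 7.

Answer: x ∈ {7}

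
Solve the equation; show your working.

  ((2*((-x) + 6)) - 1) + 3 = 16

Step 1. [((2*((-x) + 6)) - 1) + 3 = 16] 3 comes off first (subtract 3) ⇒ sub: (2*((-x) + 6)) - 1 = 13.
Step 2. [(2*((-x) + 6)) - 1 = 13] peel the -1: add 1 from each side. So sub: 2*((-x) + 6) = 14.
Step 3. [2*((-x) + 6) = 14] LHS = 2·(…); ÷2 both sides. So div: (-x) + 6 = 7.
Step 4. [(-x) + 6 = 7] +6 is outermost — subtract 6 both sides, so sub: -x = 1.
Step 5. [-x = 1] flip signs both sides, so neg: x = -1.

Answer: x ∈ {-1}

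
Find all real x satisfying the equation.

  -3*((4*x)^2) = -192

Step 1. [-3*((4*x)^2) = -192] divide by the outer -3. So div: (4*x)^2 = 64.
Step 2. [(4*x)^2 = 64] 64 ≥ 0, LHS is (·)² — take ±√. So sqrt: 4*x = 8 or -8.
Step 3. [4*x = 8 or -8] LHS = 4·(…); ÷4 both sides. So div: x = 2 or -2.

Answer: x ∈ {-2, 2}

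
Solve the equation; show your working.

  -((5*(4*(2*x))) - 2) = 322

Step 1. [-((5*(4*(2*x))) - 2) = 322] leading − — multiply by −1, so neg: (5*(4*(2*x))) - 2 = -322.
Step 2. [(5*(4*(2*x))) - 2 = -322] -2 is outermost — add 2 both sides. So sub: 5*(4*(2*x)) = -320.
Step 3. [5*(4*(2*x)) = -320] divide by the outer 5, so div: 4*(2*x) = -64.
Step 4. [4*(2*x) = -64] divide by the outer 4. So div: 2*x = -16.
Step 5. [2*x = -16] LHS = 2·(…); ÷2 both sides ⇒ div: x = -8.

Answer: x ∈ {-8}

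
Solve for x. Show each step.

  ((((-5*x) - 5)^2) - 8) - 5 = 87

Step 1. [((((-5*x) - 5)^2) - 8) - 5 = 87] the outer -5 inverts by adding 5. So sub: (((-5*x) - 5)^2) - 8 = 92.
Step 2. [(((-5*x) - 5)^2) - 8 = 92] the outer -8 inverts by adding 8. So sub: ((-5*x) - 5)^2 = 100.
Step 3. [((-5*x) - 5)^2 = 100] LHS squared, RHS 100 ≥ 0: apply √ (±) ⇒ sqrt: (-5*x) - 5 = 10 or -10.
Step 4. [(-5*x) - 5 = 10 or -10] 5 comes off first (add 5) ⇒ sub: -5*x = 15 or -5.
Step 5. [-5*x = 15 or -5] -5·(inner) — divide through by -5 ⇒ div: x = -3 or 1.

Answer: x ∈ {-3, 1}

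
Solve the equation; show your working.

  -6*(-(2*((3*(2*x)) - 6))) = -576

Step 1. [-6*(-(2*((3*(2*x)) - 6))) = -576] -6 out front; divide by -6. So div: -(2*((3*(2*x)) - 6)) = 96.
Step 2. [-(2*((3*(2*x)) - 6)) = 96] LHS negated; negate both sides, so neg: 2*((3*(2*x)) - 6) = -96.
Step 3. [2*((3*(2*x)) - 6) = -96] 2·(inner) — divide through by 2. So div: (3*(2*x)) - 6 = -48.
Step 4. [(3*(2*x)) - 6 = -48] common factor 3 (LHS and -48) — divide through ⇒ factor: (2*x) - 2 = -16.
Step 5. [(2*x) - 2 = -16] 2 | LHS and 2 | -16: pull 2 out, so factor: x - 1 = -8.
Step 6. [x - 1 = -8] the outer -1 inverts by adding 1, so sub: x = -7.

Answer: x ∈ {-7}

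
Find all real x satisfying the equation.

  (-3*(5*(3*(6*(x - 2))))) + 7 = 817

Step 1. [(-3*(5*(3*(6*(x - 2))))) + 7 = 817] +7 is outermost — subtract 7 both sides, so sub: -3*(5*(3*(6*(x - 2)))) = 810.
Step 2. [-3*(5*(3*(6*(x - 2)))) = 810] -3·(inner) — divide through by -3. So div: 5*(3*(6*(x - 2))) = -270.
Step 3. [5*(3*(6*(x - 2))) = -270] 5 out front; divide by 5, so div: 3*(6*(x - 2)) = -54.
Step 4. [3*(6*(x - 2)) = -54] divide by the outer 3. So div: 6*(x - 2) = -18.
Step 5. [6*(x - 2) = -18] 6·(inner) — divide through by 6 ⇒ div: x - 2 = -3.
Step 6. [x - 2 = -3] the outer -2 inverts by adding 2. So sub: x = -1.

Answer: x ∈ {-1}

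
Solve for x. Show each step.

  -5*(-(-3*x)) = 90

Step 1. [-5*(-(-3*x)) = 90] -5·(inner) — divide through by -5. So div: -(-3*x) = -18.
Step 2. [-(-3*x) = -18] leading − — multiply by −1. So neg: -3*x = 18.
Step 3. [-3*x = 18] -3·(inner) — divide through by -3 ⇒ div: x = -6.

Answer: x ∈ {-6}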